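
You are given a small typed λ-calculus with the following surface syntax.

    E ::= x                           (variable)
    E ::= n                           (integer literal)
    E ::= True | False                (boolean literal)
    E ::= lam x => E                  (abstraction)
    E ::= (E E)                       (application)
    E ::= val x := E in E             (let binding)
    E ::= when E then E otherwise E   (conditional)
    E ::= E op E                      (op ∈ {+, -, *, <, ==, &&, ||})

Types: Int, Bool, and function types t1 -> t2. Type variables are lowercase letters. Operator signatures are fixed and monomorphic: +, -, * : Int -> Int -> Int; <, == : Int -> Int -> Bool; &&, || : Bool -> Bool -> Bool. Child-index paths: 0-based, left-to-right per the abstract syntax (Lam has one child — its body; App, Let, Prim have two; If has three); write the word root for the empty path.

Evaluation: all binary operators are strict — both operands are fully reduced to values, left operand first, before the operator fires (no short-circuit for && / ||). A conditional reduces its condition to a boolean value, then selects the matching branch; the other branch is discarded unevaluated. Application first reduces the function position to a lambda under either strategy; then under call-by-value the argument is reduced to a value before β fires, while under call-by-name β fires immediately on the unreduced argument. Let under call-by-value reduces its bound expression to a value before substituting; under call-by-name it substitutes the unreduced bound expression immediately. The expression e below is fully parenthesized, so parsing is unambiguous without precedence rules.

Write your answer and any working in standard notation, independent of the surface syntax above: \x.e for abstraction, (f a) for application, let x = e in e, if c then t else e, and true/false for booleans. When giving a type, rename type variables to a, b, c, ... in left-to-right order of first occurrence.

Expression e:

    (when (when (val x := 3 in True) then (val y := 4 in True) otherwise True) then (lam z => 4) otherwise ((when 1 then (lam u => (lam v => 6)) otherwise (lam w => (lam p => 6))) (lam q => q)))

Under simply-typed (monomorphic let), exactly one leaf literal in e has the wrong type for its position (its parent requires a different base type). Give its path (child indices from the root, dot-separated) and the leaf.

Answer: 2.0.0 : 1

Derivation:
let x : Int
  unify Bool ~ Bool
let y : Int
  unify Bool ~ Bool
  unify Bool ~ Bool
\z._ : a -> Int
  unify Int ~ Bool
  FAIL: mismatch Int ~ Bool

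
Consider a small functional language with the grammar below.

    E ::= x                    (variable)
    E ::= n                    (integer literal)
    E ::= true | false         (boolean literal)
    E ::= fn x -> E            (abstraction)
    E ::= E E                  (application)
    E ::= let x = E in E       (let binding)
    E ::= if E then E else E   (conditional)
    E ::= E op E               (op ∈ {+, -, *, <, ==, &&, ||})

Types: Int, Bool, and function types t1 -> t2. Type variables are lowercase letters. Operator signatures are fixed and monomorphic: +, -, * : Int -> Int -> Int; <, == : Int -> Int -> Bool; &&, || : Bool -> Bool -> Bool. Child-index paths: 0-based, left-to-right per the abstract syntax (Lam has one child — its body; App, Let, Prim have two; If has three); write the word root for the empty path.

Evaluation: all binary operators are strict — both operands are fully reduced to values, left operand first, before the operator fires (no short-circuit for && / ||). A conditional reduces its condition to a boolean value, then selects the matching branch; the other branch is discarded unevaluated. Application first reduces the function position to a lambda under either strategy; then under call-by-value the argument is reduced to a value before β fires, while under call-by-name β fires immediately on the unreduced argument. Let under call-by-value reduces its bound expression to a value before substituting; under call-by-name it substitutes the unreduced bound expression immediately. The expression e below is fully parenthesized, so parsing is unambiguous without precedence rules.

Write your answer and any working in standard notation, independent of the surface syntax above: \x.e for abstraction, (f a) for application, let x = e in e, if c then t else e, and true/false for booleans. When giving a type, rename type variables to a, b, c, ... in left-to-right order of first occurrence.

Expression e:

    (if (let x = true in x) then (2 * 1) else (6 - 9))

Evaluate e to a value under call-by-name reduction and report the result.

Answer: 2

Trace:
step 0: (if (let x = true in x) then (2 * 1) else (6 - 9))
step 1: [let@0] (if true then (2 * 1) else (6 - 9))
step 2: [if@root] (2 * 1)
step 3: [delta@root] 2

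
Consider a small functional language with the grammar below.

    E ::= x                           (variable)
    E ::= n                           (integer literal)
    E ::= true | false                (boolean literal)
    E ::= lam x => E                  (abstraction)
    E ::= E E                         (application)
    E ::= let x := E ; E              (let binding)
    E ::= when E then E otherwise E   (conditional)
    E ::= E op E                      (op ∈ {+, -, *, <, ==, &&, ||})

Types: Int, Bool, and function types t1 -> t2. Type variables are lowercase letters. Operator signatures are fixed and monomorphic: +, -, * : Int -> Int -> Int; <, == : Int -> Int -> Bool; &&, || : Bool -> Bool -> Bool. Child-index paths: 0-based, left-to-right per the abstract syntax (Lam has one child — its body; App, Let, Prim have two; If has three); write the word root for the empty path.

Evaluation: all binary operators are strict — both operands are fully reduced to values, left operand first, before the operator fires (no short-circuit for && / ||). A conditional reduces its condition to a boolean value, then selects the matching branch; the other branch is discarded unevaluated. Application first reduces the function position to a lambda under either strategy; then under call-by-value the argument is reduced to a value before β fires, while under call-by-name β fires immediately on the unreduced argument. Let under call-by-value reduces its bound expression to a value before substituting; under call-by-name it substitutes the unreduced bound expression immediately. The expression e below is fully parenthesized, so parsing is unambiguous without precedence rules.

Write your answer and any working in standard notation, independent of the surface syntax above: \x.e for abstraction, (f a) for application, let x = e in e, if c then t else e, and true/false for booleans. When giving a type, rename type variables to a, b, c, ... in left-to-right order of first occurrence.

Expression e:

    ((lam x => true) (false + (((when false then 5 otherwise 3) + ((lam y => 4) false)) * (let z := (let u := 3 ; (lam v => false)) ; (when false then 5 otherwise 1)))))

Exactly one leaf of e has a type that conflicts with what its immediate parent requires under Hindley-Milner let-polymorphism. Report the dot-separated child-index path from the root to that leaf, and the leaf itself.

Working:
\x._ : a -> Bool
  unify Bool ~ Int
  FAIL: mismatch Bool ~ Int

Answer: 1.0 : false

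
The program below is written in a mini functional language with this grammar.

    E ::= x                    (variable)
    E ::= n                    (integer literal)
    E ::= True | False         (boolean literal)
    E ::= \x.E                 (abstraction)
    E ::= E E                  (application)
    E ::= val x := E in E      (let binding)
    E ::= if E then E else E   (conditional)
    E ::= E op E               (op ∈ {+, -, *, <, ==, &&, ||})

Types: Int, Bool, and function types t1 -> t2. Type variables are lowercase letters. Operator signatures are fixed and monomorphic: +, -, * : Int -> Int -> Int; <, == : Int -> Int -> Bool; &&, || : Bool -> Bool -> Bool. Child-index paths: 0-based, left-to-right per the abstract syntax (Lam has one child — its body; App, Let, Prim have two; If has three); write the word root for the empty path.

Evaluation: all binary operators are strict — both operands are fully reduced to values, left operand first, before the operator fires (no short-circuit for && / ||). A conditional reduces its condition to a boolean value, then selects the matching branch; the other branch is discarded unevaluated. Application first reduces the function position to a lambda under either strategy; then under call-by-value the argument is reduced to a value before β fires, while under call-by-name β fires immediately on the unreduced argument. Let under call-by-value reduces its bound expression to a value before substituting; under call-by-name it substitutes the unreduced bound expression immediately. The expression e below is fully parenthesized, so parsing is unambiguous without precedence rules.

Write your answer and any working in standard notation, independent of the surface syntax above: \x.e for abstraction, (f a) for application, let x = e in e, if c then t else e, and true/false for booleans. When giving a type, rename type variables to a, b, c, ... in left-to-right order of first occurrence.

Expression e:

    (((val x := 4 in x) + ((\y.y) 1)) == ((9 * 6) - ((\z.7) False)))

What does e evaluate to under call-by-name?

Trace:
step 0: (((let x = 4 in x) + ((\y.y) 1)) == ((9 * 6) - ((\z.7) false)))
step 1: [let@0.0] ((4 + ((\y.y) 1)) == ((9 * 6) - ((\z.7) false)))
step 2: [beta@0.1] ((4 + 1) == ((9 * 6) - ((\z.7) false)))
step 3: [delta@0] (5 == ((9 * 6) - ((\z.7) false)))
step 4: [delta@1.0] (5 == (54 - ((\z.7) false)))
step 5: [beta@1.1] (5 == (54 - 7))
step 6: [delta@1] (5 == 47)
step 7: [delta@root] false

Answer: false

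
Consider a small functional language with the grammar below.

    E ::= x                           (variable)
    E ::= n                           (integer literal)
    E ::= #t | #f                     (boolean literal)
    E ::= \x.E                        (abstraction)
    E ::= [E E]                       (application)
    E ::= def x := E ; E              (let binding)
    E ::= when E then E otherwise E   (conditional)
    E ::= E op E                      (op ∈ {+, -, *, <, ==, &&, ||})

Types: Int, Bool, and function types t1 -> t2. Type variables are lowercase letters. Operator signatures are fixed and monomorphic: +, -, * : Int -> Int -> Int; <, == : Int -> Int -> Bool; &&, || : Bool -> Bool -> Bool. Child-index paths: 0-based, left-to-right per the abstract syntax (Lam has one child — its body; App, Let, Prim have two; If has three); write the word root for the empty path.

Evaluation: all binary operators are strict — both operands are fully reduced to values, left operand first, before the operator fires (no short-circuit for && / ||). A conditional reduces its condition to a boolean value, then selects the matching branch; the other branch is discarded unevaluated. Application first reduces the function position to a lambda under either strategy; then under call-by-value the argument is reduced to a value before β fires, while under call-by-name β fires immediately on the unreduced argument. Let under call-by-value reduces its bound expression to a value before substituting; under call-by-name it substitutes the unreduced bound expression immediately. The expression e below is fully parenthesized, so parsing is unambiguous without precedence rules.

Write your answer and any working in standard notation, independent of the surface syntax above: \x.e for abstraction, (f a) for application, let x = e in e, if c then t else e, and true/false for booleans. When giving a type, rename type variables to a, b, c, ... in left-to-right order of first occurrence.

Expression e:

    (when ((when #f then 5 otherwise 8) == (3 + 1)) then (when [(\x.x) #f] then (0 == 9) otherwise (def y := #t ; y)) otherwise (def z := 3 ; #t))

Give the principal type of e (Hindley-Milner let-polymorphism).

Trace:
  unify Bool ~ Bool
  unify Int ~ Int
  unify Int ~ Int
  unify Int ~ Int
  unify Int ~ Int
  unify Int ~ Int
  unify Bool ~ Bool
x : a
\x._ : a -> a
  unify a -> a ~ Bool -> b
  unify a ~ Bool
  unify Bool ~ b
_ _ : Bool
  unify Bool ~ Bool
  unify Int ~ Int
  unify Int ~ Int
let y : Bool
y : Bool
  unify Bool ~ Bool
let z : Int
  unify Bool ~ Bool

Answer: Bool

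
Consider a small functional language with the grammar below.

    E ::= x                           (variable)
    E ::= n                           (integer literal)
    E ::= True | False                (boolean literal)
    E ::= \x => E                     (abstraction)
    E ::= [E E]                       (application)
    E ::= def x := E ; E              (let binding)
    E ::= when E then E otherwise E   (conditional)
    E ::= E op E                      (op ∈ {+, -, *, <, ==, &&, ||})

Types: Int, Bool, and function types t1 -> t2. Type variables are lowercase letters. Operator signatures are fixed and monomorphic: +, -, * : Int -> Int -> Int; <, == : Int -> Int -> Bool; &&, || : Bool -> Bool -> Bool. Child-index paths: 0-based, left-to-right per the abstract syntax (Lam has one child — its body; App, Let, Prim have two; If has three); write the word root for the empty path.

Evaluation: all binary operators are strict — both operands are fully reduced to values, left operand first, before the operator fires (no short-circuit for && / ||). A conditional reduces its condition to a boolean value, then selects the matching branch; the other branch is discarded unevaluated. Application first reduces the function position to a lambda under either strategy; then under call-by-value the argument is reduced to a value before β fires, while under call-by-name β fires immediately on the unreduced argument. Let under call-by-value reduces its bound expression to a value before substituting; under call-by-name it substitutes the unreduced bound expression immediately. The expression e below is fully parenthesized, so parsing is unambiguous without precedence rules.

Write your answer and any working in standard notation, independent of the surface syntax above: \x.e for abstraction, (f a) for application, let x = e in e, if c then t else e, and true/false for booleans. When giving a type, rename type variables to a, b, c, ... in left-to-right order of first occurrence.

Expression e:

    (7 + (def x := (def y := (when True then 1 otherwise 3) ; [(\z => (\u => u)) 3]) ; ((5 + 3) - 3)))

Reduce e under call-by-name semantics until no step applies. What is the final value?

Answer: 12

Derivation:
step 0: (7 + (let x = (let y = (if true then 1 else 3) in ((\z.(\u.u)) 3)) in ((5 + 3) - 3)))
step 1: [let@1] (7 + ((5 + 3) - 3))
step 2: [delta@1.0] (7 + (8 - 3))
step 3: [delta@1] (7 + 5)
step 4: [delta@root] 12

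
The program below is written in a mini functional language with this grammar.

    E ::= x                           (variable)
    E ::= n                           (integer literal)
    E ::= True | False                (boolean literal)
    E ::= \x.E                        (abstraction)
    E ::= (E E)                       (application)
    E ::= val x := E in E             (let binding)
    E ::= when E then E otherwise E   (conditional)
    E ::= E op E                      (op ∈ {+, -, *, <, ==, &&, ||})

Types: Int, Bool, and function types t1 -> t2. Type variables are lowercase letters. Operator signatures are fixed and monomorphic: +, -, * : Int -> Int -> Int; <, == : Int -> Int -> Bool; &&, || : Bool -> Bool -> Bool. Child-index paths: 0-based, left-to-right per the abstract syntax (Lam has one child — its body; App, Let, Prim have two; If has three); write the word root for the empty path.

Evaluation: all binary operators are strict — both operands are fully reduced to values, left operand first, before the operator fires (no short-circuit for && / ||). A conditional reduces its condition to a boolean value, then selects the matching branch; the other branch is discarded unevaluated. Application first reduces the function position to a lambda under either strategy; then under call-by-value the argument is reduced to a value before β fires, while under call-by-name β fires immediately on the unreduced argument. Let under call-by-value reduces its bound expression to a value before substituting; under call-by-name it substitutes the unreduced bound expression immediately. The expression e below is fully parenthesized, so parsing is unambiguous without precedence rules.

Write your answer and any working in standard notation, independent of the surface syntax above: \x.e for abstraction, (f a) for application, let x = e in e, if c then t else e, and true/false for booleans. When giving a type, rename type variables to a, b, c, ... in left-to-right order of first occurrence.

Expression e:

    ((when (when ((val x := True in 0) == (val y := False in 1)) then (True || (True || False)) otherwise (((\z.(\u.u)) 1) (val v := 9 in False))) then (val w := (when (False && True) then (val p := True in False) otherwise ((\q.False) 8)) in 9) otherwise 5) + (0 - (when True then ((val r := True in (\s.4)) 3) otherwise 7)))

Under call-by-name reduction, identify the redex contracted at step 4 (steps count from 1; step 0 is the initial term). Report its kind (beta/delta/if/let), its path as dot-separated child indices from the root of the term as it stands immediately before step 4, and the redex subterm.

Trace:
step 0: ((if (if ((let x = true in 0) == (let y = false in 1)) then (true || (true || false)) else (((\z.(\u.u)) 1) (let v = 9 in false))) then (let w = (if (false && true) then (let p = true in false) else ((\q.false) 8)) in 9) else 5) + (0 - (if true then ((let r = true in (\s.4)) 3) else 7)))
step 1: [let@0.0.0.0] ((if (if (0 == (let y = false in 1)) then (true || (true || false)) else (((\z.(\u.u)) 1) (let v = 9 in false))) then (let w = (if (false && true) then (let p = true in false) else ((\q.false) 8)) in 9) else 5) + (0 - (if true then ((let r = true in (\s.4)) 3) else 7)))
step 2: [let@0.0.0.1] ((if (if (0 == 1) then (true || (true || false)) else (((\z.(\u.u)) 1) (let v = 9 in false))) then (let w = (if (false && true) then (let p = true in false) else ((\q.false) 8)) in 9) else 5) + (0 - (if true then ((let r = true in (\s.4)) 3) else 7)))
step 3: [delta@0.0.0] ((if (if false then (true || (true || false)) else (((\z.(\u.u)) 1) (let v = 9 in false))) then (let w = (if (false && true) then (let p = true in false) else ((\q.false) 8)) in 9) else 5) + (0 - (if true then ((let r = true in (\s.4)) 3) else 7)))
step 4: [if@0.0] ((if (((\z.(\u.u)) 1) (let v = 9 in false)) then (let w = (if (false && true) then (let p = true in false) else ((\q.false) 8)) in 9) else 5) + (0 - (if true then ((let r = true in (\s.4)) 3) else 7)))

Answer: if at 0.0 : (if false then (true || (true || false)) else (((\z.(\u.u)) 1) (let v = 9 in false)))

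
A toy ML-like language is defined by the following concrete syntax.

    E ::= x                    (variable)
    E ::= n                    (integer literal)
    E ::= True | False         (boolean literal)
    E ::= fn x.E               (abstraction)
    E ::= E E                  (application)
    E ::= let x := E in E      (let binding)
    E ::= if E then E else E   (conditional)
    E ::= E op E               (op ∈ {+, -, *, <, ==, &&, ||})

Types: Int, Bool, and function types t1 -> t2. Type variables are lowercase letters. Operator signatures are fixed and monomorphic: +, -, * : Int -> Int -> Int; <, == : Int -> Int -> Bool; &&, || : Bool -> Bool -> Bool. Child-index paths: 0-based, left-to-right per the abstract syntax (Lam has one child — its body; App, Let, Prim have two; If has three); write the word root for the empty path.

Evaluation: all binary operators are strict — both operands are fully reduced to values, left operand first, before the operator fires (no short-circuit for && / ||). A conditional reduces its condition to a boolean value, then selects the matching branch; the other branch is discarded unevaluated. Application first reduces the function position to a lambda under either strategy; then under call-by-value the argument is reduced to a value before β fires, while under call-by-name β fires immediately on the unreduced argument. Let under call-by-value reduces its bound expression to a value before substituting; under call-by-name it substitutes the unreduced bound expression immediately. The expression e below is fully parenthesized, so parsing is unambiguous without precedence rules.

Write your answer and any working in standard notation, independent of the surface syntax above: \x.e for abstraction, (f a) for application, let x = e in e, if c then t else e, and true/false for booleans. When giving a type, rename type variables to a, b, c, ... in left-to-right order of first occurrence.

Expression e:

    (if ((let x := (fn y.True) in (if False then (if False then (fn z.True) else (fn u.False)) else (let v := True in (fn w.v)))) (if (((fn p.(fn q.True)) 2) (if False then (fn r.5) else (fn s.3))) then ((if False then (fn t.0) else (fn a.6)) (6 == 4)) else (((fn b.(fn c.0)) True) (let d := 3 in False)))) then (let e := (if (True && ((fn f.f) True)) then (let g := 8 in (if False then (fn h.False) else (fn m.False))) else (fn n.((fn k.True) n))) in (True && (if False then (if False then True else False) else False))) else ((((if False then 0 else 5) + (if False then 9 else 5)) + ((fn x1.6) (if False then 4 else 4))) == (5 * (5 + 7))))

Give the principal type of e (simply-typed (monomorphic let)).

Answer: Bool

Trace:
\y._ : a -> Bool
let x : a -> Bool
  unify Bool ~ Bool
  unify Bool ~ Bool
\z._ : b -> Bool
\u._ : c -> Bool
  unify b -> Bool ~ c -> Bool
  unify b ~ c
  unify Bool ~ Bool
let v : Bool
v : Bool
\w._ : d -> Bool
  unify c -> Bool ~ d -> Bool
  unify c ~ d
  unify Bool ~ Bool
\q._ : f -> Bool
\p._ : e -> f -> Bool
  unify e -> f -> Bool ~ Int -> g
  unify e ~ Int
  unify f -> Bool ~ g
_ _ : f -> Bool
  unify Bool ~ Bool
\r._ : h -> Int
\s._ : i -> Int
  unify h -> Int ~ i -> Int
  unify h ~ i
  unify Int ~ Int
  unify f -> Bool ~ (i -> Int) -> j
  unify f ~ i -> Int
  unify Bool ~ j
_ _ : Bool
  unify Bool ~ Bool
  unify Bool ~ Bool
\t._ : k -> Int
\a._ : l -> Int
  unify k -> Int ~ l -> Int
  unify k ~ l
  unify Int ~ Int
  unify Int ~ Int
  unify Int ~ Int
  unify l -> Int ~ Bool -> m
  unify l ~ Bool
  unify Int ~ m
_ _ : Int
\c._ : o -> Int
\b._ : n -> o -> Int
  unify n -> o -> Int ~ Bool -> p
  unify n ~ Bool
  unify o -> Int ~ p
_ _ : o -> Int
let d : Int
  unify o -> Int ~ Bool -> q
  unify o ~ Bool
  unify Int ~ q
_ _ : Int
  unify Int ~ Int
  unify d -> Bool ~ Int -> r
  unify d ~ Int
  unify Bool ~ r
_ _ : Bool
  unify Bool ~ Bool
  unify Bool ~ Bool
f : s
\f._ : s -> s
  unify s -> s ~ Bool -> t
  unify s ~ Bool
  unify Bool ~ t
_ _ : Bool
  unify Bool ~ Bool
  unify Bool ~ Bool
let g : Int
  unify Bool ~ Bool
\h._ : u -> Bool
\m._ : v -> Bool
  unify u -> Bool ~ v -> Bool
  unify u ~ v
  unify Bool ~ Bool
\k._ : x -> Bool
n : w
  unify x -> Bool ~ w -> y
  unify x ~ w
  unify Bool ~ y
_ _ : Bool
\n._ : w -> Bool
  unify v -> Bool ~ w -> Bool
  unify v ~ w
  unify Bool ~ Bool
let e : w -> Bool
  unify Bool ~ Bool
  unify Bool ~ Bool
  unify Bool ~ Bool
  unify Bool ~ Bool
  unify Bool ~ Bool
  unify Bool ~ Bool
  unify Bool ~ Bool
  unify Int ~ Int
  unify Int ~ Int
  unify Bool ~ Bool
  unify Int ~ Int
  unify Int ~ Int
  unify Int ~ Int
\x1._ : z -> Int
  unify Bool ~ Bool
  unify Int ~ Int
  unify z -> Int ~ Int -> t26
  unify z ~ Int
  unify Int ~ t26
_ _ : Int
  unify Int ~ Int
  unify Int ~ Int
  unify Int ~ Int
  unify Int ~ Int
  unify Int ~ Int
  unify Int ~ Int
  unify Int ~ Int
  unify Bool ~ Bool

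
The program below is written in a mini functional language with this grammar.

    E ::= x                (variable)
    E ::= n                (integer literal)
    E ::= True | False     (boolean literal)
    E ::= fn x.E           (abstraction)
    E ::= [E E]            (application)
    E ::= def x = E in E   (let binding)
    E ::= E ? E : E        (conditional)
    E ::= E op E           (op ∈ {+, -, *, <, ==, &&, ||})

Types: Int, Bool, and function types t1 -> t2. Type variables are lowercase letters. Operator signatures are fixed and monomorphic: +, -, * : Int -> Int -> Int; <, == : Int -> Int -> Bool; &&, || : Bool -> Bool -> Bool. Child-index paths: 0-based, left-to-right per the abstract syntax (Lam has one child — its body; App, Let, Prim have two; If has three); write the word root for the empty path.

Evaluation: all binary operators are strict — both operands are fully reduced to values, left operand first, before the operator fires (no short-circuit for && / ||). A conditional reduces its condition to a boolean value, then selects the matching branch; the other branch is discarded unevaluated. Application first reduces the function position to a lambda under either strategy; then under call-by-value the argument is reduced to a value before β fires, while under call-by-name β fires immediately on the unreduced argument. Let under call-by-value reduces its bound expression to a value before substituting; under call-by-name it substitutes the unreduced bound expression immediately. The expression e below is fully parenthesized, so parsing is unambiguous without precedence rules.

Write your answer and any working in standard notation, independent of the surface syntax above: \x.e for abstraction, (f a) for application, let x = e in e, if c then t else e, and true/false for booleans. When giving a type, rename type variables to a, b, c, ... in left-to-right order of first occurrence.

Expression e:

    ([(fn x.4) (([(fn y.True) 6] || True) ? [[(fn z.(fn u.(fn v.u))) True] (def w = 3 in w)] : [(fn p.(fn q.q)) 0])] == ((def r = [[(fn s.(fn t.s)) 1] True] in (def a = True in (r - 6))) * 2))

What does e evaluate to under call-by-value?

Answer: false

Trace:
step 0: (((\x.4) (if (((\y.true) 6) || true) then (((\z.(\u.(\v.u))) true) (let w = 3 in w)) else ((\p.(\q.q)) 0))) == ((let r = (((\s.(\t.s)) 1) true) in (let a = true in (r - 6))) * 2))
step 1: [beta@0.1.0.0] (((\x.4) (if (true || true) then (((\z.(\u.(\v.u))) true) (let w = 3 in w)) else ((\p.(\q.q)) 0))) == ((let r = (((\s.(\t.s)) 1) true) in (let a = true in (r - 6))) * 2))
step 2: [delta@0.1.0] (((\x.4) (if true then (((\z.(\u.(\v.u))) true) (let w = 3 in w)) else ((\p.(\q.q)) 0))) == ((let r = (((\s.(\t.s)) 1) true) in (let a = true in (r - 6))) * 2))
step 3: [if@0.1] (((\x.4) (((\z.(\u.(\v.u))) true) (let w = 3 in w))) == ((let r = (((\s.(\t.s)) 1) true) in (let a = true in (r - 6))) * 2))
step 4: [beta@0.1.0] (((\x.4) ((\u.(\v.u)) (let w = 3 in w))) == ((let r = (((\s.(\t.s)) 1) true) in (let a = true in (r - 6))) * 2))
step 5: [let@0.1.1] (((\x.4) ((\u.(\v.u)) 3)) == ((let r = (((\s.(\t.s)) 1) true) in (let a = true in (r - 6))) * 2))
step 6: [beta@0.1] (((\x.4) (\v.3)) == ((let r = (((\s.(\t.s)) 1) true) in (let a = true in (r - 6))) * 2))
step 7: [beta@0] (4 == ((let r = (((\s.(\t.s)) 1) true) in (let a = true in (r - 6))) * 2))
step 8: [beta@1.0.0.0] (4 == ((let r = ((\t.1) true) in (let a = true in (r - 6))) * 2))
step 9: [beta@1.0.0] (4 == ((let r = 1 in (let a = true in (r - 6))) * 2))
step 10: [let@1.0] (4 == ((let a = true in (1 - 6)) * 2))
step 11: [let@1.0] (4 == ((1 - 6) * 2))
step 12: [delta@1.0] (4 == (-5 * 2))
step 13: [delta@1] (4 == -10)
step 14: [delta@root] false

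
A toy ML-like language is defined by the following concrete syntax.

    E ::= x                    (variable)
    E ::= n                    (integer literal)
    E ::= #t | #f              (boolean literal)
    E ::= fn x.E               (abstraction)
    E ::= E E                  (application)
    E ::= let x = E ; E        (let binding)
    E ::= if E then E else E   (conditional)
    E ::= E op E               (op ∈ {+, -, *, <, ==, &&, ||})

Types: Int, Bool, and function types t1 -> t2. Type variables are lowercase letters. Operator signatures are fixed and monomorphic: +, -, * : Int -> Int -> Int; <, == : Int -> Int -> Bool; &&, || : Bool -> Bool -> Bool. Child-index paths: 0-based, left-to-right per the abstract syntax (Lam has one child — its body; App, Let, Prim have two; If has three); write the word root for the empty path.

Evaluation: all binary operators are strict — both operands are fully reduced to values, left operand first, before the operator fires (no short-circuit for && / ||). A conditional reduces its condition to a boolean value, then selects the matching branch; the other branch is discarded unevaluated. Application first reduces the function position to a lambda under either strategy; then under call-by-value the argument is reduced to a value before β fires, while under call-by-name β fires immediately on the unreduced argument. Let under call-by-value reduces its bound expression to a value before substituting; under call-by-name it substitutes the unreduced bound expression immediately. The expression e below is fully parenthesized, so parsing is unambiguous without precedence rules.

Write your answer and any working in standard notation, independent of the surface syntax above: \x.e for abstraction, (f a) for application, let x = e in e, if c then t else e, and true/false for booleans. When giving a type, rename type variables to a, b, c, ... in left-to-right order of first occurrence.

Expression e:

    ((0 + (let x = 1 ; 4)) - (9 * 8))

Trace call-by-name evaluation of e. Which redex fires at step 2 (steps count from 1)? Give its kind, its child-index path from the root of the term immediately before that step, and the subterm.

Answer: delta at 0 : (0 + 4)

Trace:
step 0: ((0 + (let x = 1 in 4)) - (9 * 8))
step 1: [let@0.1] ((0 + 4) - (9 * 8))
step 2: [delta@0] (4 - (9 * 8))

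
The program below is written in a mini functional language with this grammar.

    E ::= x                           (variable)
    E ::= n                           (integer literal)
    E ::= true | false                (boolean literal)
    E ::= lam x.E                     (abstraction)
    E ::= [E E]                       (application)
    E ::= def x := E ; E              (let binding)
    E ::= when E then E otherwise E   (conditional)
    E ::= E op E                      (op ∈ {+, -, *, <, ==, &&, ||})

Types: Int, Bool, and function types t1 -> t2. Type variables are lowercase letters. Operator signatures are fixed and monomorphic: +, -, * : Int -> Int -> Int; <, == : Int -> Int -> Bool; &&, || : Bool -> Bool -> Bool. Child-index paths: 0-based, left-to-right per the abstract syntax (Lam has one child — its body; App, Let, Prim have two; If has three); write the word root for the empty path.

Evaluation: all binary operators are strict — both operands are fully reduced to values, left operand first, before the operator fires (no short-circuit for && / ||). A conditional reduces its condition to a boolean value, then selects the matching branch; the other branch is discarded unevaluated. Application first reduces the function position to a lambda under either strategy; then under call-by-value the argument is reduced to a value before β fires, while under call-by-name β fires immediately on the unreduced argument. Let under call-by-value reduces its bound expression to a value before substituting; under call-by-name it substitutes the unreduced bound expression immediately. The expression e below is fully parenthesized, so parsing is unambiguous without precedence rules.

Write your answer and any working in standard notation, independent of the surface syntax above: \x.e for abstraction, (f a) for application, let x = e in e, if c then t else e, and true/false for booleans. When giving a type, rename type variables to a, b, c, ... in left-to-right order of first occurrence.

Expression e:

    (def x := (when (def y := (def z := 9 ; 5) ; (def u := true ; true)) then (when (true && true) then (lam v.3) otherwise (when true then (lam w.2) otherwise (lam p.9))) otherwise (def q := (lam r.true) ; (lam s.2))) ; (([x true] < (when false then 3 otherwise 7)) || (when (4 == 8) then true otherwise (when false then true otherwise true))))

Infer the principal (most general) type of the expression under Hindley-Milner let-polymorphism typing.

Answer: Bool

Trace:
let z : Int
let y : Int
let u : Bool
  unify Bool ~ Bool
  unify Bool ~ Bool
  unify Bool ~ Bool
  unify Bool ~ Bool
\v._ : a -> Int
  unify Bool ~ Bool
\w._ : b -> Int
\p._ : c -> Int
  unify b -> Int ~ c -> Int
  unify b ~ c
  unify Int ~ Int
  unify a -> Int ~ c -> Int
  unify a ~ c
  unify Int ~ Int
\r._ : d -> Bool
let q : forall. d -> Bool
\s._ : e -> Int
  unify c -> Int ~ e -> Int
  unify c ~ e
  unify Int ~ Int
let x : forall. e -> Int
x : f -> Int
  unify f -> Int ~ Bool -> g
  unify f ~ Bool
  unify Int ~ g
_ _ : Int
  unify Int ~ Int
  unify Bool ~ Bool
  unify Int ~ Int
  unify Int ~ Int
  unify Bool ~ Bool
  unify Int ~ Int
  unify Int ~ Int
  unify Bool ~ Bool
  unify Bool ~ Bool
  unify Bool ~ Bool
  unify Bool ~ Bool
  unify Bool ~ Bool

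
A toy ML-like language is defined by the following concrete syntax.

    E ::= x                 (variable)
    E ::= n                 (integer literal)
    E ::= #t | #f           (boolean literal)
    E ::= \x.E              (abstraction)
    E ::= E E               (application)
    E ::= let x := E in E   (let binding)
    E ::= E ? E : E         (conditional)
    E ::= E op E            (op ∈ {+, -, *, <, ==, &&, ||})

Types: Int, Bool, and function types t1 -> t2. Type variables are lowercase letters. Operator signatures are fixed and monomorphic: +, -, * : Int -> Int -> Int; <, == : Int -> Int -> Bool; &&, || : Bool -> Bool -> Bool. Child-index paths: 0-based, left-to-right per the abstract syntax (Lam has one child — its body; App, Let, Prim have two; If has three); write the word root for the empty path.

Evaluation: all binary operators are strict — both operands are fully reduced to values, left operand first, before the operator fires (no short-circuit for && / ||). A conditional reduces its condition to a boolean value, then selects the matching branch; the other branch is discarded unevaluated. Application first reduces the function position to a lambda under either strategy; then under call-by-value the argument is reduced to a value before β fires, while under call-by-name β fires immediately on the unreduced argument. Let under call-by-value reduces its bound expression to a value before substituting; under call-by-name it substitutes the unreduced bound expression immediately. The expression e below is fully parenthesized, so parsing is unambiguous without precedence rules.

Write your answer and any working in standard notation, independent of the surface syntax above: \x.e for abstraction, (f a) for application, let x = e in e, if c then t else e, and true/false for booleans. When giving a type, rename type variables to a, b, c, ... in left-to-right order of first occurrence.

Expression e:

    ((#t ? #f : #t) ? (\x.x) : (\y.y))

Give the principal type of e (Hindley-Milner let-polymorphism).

Working:
  unify Bool ~ Bool
  unify Bool ~ Bool
  unify Bool ~ Bool
x : a
\x._ : a -> a
y : b
\y._ : b -> b
  unify a -> a ~ b -> b
  unify a ~ b
  unify b ~ b

Answer: a -> a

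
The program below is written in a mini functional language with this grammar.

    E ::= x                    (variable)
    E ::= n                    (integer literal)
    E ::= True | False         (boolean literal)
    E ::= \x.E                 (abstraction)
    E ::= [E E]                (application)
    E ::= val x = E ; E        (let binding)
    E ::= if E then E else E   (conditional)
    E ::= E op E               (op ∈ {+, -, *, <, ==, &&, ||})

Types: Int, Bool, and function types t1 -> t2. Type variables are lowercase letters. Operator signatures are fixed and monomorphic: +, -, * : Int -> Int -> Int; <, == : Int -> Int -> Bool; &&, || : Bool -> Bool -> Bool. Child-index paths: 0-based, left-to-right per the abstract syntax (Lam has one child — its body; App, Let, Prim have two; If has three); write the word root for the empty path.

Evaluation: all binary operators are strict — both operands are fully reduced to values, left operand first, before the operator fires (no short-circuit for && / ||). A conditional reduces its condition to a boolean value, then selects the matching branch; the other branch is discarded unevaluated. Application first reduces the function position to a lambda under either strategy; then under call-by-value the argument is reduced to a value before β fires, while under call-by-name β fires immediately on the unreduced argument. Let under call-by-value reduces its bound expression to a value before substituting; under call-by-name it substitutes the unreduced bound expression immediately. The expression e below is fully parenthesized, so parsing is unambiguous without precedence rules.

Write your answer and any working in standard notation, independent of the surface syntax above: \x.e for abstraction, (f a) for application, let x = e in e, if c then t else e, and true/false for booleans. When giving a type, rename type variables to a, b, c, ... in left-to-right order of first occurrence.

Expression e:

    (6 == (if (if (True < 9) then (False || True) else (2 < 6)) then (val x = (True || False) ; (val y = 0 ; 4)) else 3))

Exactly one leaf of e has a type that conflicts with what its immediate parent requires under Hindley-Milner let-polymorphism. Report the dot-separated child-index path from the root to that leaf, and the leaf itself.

Answer: 1.0.0.0 : true

Trace:
  unify Int ~ Int
  unify Bool ~ Int
  FAIL: mismatch Bool ~ Int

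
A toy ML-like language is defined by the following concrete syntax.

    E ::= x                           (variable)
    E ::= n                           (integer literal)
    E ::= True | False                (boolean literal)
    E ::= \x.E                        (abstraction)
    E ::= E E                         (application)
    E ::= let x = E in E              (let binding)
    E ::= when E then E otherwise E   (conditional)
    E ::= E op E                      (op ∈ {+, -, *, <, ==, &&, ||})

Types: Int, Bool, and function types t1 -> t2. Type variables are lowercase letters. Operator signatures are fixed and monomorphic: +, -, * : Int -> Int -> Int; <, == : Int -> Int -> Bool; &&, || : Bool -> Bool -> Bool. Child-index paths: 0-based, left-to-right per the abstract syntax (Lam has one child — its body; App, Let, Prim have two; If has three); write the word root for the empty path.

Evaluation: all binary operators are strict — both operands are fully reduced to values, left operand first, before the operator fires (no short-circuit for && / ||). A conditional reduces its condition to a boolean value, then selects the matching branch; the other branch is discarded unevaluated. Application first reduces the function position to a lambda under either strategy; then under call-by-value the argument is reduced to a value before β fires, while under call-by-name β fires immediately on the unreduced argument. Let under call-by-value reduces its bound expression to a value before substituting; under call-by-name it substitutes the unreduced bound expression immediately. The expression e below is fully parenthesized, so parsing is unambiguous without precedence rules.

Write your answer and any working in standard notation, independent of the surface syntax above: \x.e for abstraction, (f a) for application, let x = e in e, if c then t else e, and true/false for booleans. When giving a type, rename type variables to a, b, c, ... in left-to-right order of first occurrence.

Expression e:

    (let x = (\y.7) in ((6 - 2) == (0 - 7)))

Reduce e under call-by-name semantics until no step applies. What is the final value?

Answer: false

Trace:
step 0: (let x = (\y.7) in ((6 - 2) == (0 - 7)))
step 1: [let@root] ((6 - 2) == (0 - 7))
step 2: [delta@0] (4 == (0 - 7))
step 3: [delta@1] (4 == -7)
step 4: [delta@root] false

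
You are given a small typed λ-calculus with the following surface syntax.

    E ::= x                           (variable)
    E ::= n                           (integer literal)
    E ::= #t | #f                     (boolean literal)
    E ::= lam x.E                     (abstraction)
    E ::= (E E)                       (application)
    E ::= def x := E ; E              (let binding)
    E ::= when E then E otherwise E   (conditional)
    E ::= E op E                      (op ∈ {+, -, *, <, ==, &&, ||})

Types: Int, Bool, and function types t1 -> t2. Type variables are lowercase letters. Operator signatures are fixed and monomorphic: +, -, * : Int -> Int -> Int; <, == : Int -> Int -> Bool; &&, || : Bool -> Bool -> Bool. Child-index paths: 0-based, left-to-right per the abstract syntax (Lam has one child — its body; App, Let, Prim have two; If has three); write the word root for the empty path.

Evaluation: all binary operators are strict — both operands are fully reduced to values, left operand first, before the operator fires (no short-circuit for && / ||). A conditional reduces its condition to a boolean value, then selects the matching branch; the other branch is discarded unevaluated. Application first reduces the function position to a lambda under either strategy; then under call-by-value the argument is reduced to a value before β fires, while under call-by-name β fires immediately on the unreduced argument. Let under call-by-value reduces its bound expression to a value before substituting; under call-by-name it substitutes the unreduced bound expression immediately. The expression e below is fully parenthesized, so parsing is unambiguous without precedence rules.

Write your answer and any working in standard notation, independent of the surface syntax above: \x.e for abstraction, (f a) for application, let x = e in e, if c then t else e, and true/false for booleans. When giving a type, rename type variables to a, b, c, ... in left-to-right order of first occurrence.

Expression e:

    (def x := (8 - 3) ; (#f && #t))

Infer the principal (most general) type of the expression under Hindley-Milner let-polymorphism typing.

Derivation:
  unify Int ~ Int
  unify Int ~ Int
let x : Int
  unify Bool ~ Bool
  unify Bool ~ Bool

Answer: Bool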